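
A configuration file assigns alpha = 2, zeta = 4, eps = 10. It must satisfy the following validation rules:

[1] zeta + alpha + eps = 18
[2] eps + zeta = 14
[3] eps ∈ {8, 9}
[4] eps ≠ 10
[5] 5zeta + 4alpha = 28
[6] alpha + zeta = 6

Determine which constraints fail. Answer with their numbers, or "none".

Constraints 1, 3, 4 are violated.

[1] zeta + alpha + eps = 4 + 2 + 10 = 16, not 18 — does not hold.
[2] eps + zeta = 10 + 4 = 14 — holds.
[3] eps = 10 is not in {8, 9} — does not hold.
[4] eps = 10, but 10 is required to differ — does not hold.
[5] 5zeta + 4alpha = 5(4) + 4(2) = 28 — holds.
[6] alpha + zeta = 2 + 4 = 6 — holds.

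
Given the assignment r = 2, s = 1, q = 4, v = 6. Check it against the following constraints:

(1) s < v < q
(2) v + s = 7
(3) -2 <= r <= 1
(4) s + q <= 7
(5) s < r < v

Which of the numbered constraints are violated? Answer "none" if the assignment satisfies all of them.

Violated: 1, 3.

(1) values 1, 6, 4; v = 6 is not < q = 4  fails
(2) v + s = 6 + 1 = 7  holds
(3) r = 2 is outside [-2, 1]  fails
(4) s + q = 1 + 4 = 5; 5 ≤ 7  holds
(5) values 1 < 2 < 6  holds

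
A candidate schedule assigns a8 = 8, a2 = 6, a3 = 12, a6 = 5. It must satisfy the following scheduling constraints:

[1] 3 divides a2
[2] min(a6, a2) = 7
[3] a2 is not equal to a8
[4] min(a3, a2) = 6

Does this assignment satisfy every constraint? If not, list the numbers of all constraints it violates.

[1] 6 / 3 = 2, so 3 divides 6 — OK.
[2] min(5, 6) = 5, not 7 — violated.
[3] a2 = 6, a8 = 8; distinct — OK.
[4] min(12, 6) = 6 — OK.

Constraint 2 does not hold.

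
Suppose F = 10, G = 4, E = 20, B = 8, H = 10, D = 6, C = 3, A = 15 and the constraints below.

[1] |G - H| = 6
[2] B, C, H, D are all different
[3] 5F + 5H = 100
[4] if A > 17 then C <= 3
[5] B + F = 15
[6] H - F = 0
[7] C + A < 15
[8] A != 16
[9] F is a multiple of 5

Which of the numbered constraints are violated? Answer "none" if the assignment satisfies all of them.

Violated: 5 and 7.

[1] |4 - 10| = 6 — holds.
[2] values 8, 3, 10, 6 are pairwise distinct — holds.
[3] 5F + 5H = 5(10) + 5(10) = 100 — holds.
[4] A = 15, not > 17; antecedent false, conditional vacuously true — holds.
[5] B + F = 8 + 10 = 18, not 15 — fails.
[6] H - F = 10 - 10 = 0 — holds.
[7] C + A = 3 + 15 = 18; 18 ≥ 15, bound 15 not met — fails.
[8] A = 15, and 15 ≠ 16 — holds.
[9] 10 / 5 = 2, so 5 divides 10 — holds.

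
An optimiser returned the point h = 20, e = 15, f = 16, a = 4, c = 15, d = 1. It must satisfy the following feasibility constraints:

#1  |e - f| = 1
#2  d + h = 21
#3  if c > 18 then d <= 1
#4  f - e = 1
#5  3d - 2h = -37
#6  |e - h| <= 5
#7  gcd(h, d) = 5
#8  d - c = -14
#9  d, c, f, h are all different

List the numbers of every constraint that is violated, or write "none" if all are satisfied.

#1 |15 - 16| = 1 — OK.
#2 d + h = 1 + 20 = 21 — OK.
#3 c = 15, not > 18; antecedent false, conditional vacuously true — OK.
#4 f - e = 16 - 15 = 1 — OK.
#5 3d - 2h = 3(1) - 2(20) = -37 — OK.
#6 |15 - 20| = 5; 5 ≤ 5 — OK.
#7 gcd(20, 1) = 1, not 5 — violated.
#8 d - c = 1 - 15 = -14 — OK.
#9 values 1, 15, 16, 20 are pairwise distinct — OK.

Constraint 7 is violated.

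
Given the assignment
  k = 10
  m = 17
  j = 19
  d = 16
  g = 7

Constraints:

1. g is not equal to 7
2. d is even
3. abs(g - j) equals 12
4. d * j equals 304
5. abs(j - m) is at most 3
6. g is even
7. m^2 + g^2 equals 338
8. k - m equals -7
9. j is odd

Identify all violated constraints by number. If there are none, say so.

Constraints 1 and 6 do not hold.

1. g = 7, but 7 is required to differ  no
2. d = 16 is even  yes
3. abs(7 - 19) = 12  yes
4. d * j = 16 * 19 = 304  yes
5. abs(19 - 17) = 2; 2 ≤ 3  yes
6. g = 7 is odd  no
7. m^2 + g^2 = 17^2 + 7^2 = 289 + 49 = 338  yes
8. k - m = 10 - 17 = -7  yes
9. j = 19 is odd  yes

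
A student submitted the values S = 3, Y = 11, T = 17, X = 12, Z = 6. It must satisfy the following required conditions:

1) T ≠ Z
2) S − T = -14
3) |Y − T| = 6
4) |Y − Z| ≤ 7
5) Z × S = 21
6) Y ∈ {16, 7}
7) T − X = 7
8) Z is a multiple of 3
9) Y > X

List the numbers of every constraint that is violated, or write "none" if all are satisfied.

1) T = 17, Z = 6; distinct — holds.
2) S − T = 3 − 17 = -14 — holds.
3) |11 − 17| = 6 — holds.
4) |11 − 6| = 5; 5 ≤ 7 — holds.
5) Z × S = 6 × 3 = 18, not 21 — fails.
6) Y = 11 is not in {16, 7} — fails.
7) T − X = 17 − 12 = 5, not 7 — fails.
8) 6 / 3 = 2, so 3 divides 6 — holds.
9) Y = 11, X = 12; 11 ≤ 12 (want >) — fails.

Constraints 5, 6, 7, 9 do not hold.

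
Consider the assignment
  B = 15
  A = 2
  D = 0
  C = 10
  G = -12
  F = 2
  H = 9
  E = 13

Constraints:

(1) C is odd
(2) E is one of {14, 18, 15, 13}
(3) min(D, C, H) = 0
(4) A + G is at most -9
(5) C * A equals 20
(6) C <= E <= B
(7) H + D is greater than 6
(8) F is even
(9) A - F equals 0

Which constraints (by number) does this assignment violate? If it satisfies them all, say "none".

(1) C = 10 is even — fails.
(2) E = 13 is in {14, 18, 15, 13} — holds.
(3) min(0, 10, 9) = 0 — holds.
(4) A + G = 2 + (-12) = -10; -10 ≤ -9 — holds.
(5) C * A = 10 * 2 = 20 — holds.
(6) values 10 <= 13 <= 15 — holds.
(7) H + D = 9 + 0 = 9; 9 > 6 — holds.
(8) F = 2 is even — holds.
(9) A - F = 2 - 2 = 0 — holds.

Constraint 1 is violated.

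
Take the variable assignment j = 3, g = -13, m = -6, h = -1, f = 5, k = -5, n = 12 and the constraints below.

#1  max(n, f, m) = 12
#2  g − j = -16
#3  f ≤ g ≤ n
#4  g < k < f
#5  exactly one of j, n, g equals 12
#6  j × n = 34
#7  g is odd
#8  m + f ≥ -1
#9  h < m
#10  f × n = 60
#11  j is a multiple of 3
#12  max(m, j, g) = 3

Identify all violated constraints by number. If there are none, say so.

Constraints 3, 6, and 9 do not hold.

#1 max(12, 5, -6) = 12 — satisfied.
#2 g − j = -13 − 3 = -16 — satisfied.
#3 values 5, -13, 12; f = 5 is not ≤ g = -13 — violated.
#4 values -13 < -5 < 5 — satisfied.
#5 j=3, n=12, g=-13; 1 of them equals 12 — satisfied.
#6 j × n = 3 × 12 = 36, not 34 — violated.
#7 g = -13 is odd — satisfied.
#8 m + f = -6 + 5 = -1; -1 ≥ -1 — satisfied.
#9 h = -1, m = -6; -1 ≥ -6 (want <) — violated.
#10 f × n = 5 × 12 = 60 — satisfied.
#11 3 / 3 = 1, so 3 divides 3 — satisfied.
#12 max(-6, 3, -13) = 3 — satisfied.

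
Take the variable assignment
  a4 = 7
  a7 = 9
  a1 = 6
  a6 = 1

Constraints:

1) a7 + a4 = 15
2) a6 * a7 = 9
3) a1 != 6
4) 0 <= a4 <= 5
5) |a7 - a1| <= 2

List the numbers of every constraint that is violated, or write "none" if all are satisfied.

No — constraints 1, 3, 4, and 5 are not satisfied.

1) a7 + a4 = 9 + 7 = 16, not 15 — does not hold.
2) a6 * a7 = 1 * 9 = 9 — holds.
3) a1 = 6, but 6 is required to differ — does not hold.
4) a4 = 7 is outside [0, 5] — does not hold.
5) |9 - 6| = 3; 3 > 2, exceeds bound 2 — does not hold.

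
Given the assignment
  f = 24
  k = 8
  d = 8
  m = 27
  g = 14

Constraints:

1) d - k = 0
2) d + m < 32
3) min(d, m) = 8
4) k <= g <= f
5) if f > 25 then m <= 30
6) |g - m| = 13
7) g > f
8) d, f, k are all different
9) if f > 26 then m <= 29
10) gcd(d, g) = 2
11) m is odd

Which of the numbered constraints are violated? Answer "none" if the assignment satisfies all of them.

No — constraints 2, 7, 8 are not satisfied.

1) d - k = 8 - 8 = 0 — OK.
2) d + m = 8 + 27 = 35; 35 ≥ 32, bound 32 not met — violated.
3) min(8, 27) = 8 — OK.
4) values 8 <= 14 <= 24 — OK.
5) f = 24, not > 25; antecedent false, conditional vacuously true — OK.
6) |14 - 27| = 13 — OK.
7) g = 14, f = 24; 14 ≤ 24 (want >) — violated.
8) d = k = 8, not all different — violated.
9) f = 24, not > 26; antecedent false, conditional vacuously true — OK.
10) gcd(8, 14) = 2 — OK.
11) m = 27 is odd — OK.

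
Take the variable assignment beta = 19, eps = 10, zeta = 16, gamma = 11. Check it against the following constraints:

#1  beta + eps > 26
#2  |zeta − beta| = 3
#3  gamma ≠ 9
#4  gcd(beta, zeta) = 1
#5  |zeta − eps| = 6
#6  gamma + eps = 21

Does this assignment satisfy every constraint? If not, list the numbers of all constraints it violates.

No violations.

#1 beta + eps = 19 + 10 = 29; 29 > 26 — holds.
#2 |16 − 19| = 3 — holds.
#3 gamma = 11, and 11 ≠ 9 — holds.
#4 gcd(19, 16) = 1 — holds.
#5 |16 − 10| = 6 — holds.
#6 gamma + eps = 11 + 10 = 21 — holds.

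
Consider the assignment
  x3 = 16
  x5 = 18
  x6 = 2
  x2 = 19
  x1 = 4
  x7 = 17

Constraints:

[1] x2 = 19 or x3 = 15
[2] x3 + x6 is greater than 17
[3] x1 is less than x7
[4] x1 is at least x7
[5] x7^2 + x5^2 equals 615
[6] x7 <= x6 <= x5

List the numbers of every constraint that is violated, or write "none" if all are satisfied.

Constraints 4, 5, and 6 do not hold.

[1] x2 = 19 = 19 (first disjunct)  ✓
[2] x3 + x6 = 16 + 2 = 18; 18 > 17  ✓
[3] x1 = 4, x7 = 17; 4 < 17  ✓
[4] x1 = 4, x7 = 17; 4 < 17 (want ≥)  ✗
[5] x7^2 + x5^2 = 17^2 + 18^2 = 289 + 324 = 613, not 615  ✗
[6] values 17, 2, 18; x7 = 17 is not <= x6 = 2  ✗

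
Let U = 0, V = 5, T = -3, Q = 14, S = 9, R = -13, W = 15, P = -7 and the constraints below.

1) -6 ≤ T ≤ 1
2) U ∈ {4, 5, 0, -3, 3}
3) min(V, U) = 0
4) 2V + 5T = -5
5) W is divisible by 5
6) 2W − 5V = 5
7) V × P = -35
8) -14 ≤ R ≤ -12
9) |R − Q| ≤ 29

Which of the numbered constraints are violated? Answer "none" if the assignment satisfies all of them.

1) T = -3 lies in [-6, 1] — satisfied.
2) U = 0 is in {4, 5, 0, -3, 3} — satisfied.
3) min(5, 0) = 0 — satisfied.
4) 2V + 5T = 2(5) + 5(-3) = -5 — satisfied.
5) 15 / 5 = 3, so 5 divides 15 — satisfied.
6) 2W − 5V = 2(15) − 5(5) = 5 — satisfied.
7) V × P = 5 × (-7) = -35 — satisfied.
8) R = -13 lies in [-14, -12] — satisfied.
9) |-13 − 14| = 27; 27 ≤ 29 — satisfied.

The assignment satisfies every constraint.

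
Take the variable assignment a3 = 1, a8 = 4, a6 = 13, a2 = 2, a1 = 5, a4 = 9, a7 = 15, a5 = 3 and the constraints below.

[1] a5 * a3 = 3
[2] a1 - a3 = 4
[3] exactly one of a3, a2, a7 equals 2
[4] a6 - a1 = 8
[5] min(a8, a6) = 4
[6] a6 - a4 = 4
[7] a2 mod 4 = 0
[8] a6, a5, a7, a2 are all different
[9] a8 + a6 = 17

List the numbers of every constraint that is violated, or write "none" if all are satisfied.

[1] a5 * a3 = 3 * 1 = 3  yes
[2] a1 - a3 = 5 - 1 = 4  yes
[3] a3=1, a2=2, a7=15; 1 of them equals 2  yes
[4] a6 - a1 = 13 - 5 = 8  yes
[5] min(4, 13) = 4  yes
[6] a6 - a4 = 13 - 9 = 4  yes
[7] 2 mod 4 = 2, not 0  no
[8] values 13, 3, 15, 2 are pairwise distinct  yes
[9] a8 + a6 = 4 + 13 = 17  yes

Constraint 7 does not hold.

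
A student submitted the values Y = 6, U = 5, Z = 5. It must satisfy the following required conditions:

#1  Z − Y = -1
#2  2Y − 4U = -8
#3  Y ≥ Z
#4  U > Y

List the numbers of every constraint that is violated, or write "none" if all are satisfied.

#1 Z − Y = 5 − 6 = -1 — holds.
#2 2Y − 4U = 2(6) − 4(5) = -8 — holds.
#3 Y = 6, Z = 5; 6 ≥ 5 — holds.
#4 U = 5, Y = 6; 5 ≤ 6 (want >) — fails.

No — constraint 4 is not satisfied.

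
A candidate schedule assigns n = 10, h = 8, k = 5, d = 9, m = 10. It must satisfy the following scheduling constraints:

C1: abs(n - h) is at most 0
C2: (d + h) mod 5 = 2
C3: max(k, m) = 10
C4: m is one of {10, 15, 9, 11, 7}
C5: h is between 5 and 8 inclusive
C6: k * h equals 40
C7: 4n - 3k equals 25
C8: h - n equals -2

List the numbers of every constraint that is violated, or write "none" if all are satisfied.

Constraint 1 is violated.

C1: abs(10 - 8) = 2; 2 > 0, exceeds bound 0 — fails.
C2: d + h = 17; 17 mod 5 = 2 — holds.
C3: max(5, 10) = 10 — holds.
C4: m = 10 is in {10, 15, 9, 11, 7} — holds.
C5: h = 8 lies in [5, 8] — holds.
C6: k * h = 5 * 8 = 40 — holds.
C7: 4n - 3k = 4(10) - 3(5) = 25 — holds.
C8: h - n = 8 - 10 = -2 — holds.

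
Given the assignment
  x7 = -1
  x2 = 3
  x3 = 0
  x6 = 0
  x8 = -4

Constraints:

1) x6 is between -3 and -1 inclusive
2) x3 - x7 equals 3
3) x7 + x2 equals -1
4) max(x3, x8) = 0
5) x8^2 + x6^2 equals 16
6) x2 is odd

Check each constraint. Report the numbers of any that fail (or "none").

1) x6 = 0 is outside [-3, -1]  ✘
2) x3 - x7 = 0 - (-1) = 1, not 3  ✘
3) x7 + x2 = -1 + 3 = 2, not -1  ✘
4) max(0, -4) = 0  ✔
5) x8^2 + x6^2 = (-4)^2 + 0^2 = 16 + 0 = 16  ✔
6) x2 = 3 is odd  ✔

The assignment fails constraints 1, 2, and 3.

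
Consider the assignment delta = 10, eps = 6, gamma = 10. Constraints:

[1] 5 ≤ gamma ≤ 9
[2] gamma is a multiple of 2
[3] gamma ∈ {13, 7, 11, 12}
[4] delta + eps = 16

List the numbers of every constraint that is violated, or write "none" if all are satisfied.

[1] gamma = 10 is outside [5, 9] — violated.
[2] 10 / 2 = 5, so 2 divides 10 — OK.
[3] gamma = 10 is not in {13, 7, 11, 12} — violated.
[4] delta + eps = 10 + 6 = 16 — OK.

Constraints 1 and 3 do not hold.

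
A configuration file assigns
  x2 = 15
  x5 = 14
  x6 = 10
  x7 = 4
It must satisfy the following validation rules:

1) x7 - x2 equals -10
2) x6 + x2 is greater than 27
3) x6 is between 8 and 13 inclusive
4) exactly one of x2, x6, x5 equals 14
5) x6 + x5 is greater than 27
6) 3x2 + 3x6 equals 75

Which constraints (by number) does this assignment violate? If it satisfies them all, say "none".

No — constraints 1, 2, and 5 are not satisfied.

1) x7 - x2 = 4 - 15 = -11, not -10  false
2) x6 + x2 = 10 + 15 = 25; 25 ≤ 27, bound 27 not met  false
3) x6 = 10 lies in [8, 13]  true
4) x2=15, x6=10, x5=14; 1 of them equals 14  true
5) x6 + x5 = 10 + 14 = 24; 24 ≤ 27, bound 27 not met  false
6) 3x2 + 3x6 = 3(15) + 3(10) = 75  true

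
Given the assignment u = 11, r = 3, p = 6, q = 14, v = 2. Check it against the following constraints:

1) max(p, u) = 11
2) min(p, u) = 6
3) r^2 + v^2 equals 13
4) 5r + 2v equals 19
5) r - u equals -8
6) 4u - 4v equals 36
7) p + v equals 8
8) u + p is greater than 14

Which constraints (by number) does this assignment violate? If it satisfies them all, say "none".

1) max(6, 11) = 11 — OK.
2) min(6, 11) = 6 — OK.
3) r^2 + v^2 = 3^2 + 2^2 = 9 + 4 = 13 — OK.
4) 5r + 2v = 5(3) + 2(2) = 19 — OK.
5) r - u = 3 - 11 = -8 — OK.
6) 4u - 4v = 4(11) - 4(2) = 36 — OK.
7) p + v = 6 + 2 = 8 — OK.
8) u + p = 11 + 6 = 17; 17 > 14 — OK.

None — every constraint holds.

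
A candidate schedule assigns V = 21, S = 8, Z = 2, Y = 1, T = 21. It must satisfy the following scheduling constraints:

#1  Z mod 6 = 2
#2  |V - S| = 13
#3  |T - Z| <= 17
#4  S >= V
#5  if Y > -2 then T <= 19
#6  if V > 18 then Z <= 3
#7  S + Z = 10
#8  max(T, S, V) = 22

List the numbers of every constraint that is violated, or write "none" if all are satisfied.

#1 2 mod 6 = 2 — holds.
#2 |21 - 8| = 13 — holds.
#3 |21 - 2| = 19; 19 > 17, exceeds bound 17 — does not hold.
#4 S = 8, V = 21; 8 < 21 (want ≥) — does not hold.
#5 Y = 1 > -2, so we need T ≤ 19; but T = 21 > 19 — does not hold.
#6 V = 21 > 18, so we need Z ≤ 3; Z = 2 ≤ 3 — holds.
#7 S + Z = 8 + 2 = 10 — holds.
#8 max(21, 8, 21) = 21, not 22 — does not hold.

The assignment fails constraints 3, 4, 5, and 8.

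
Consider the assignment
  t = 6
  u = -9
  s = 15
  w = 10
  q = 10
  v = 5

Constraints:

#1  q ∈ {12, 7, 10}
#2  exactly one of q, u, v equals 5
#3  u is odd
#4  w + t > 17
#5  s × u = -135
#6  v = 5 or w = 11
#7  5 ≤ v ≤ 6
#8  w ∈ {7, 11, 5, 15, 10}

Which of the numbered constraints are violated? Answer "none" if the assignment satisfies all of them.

#1 q = 10 is in {12, 7, 10}  ✔
#2 q=10, u=-9, v=5; 1 of them equals 5  ✔
#3 u = -9 is odd  ✔
#4 w + t = 10 + 6 = 16; 16 ≤ 17, bound 17 not met  ✘
#5 s × u = 15 × (-9) = -135  ✔
#6 v = 5 = 5 (first disjunct)  ✔
#7 v = 5 lies in [5, 6]  ✔
#8 w = 10 is in {7, 11, 5, 15, 10}  ✔

Violated: 4.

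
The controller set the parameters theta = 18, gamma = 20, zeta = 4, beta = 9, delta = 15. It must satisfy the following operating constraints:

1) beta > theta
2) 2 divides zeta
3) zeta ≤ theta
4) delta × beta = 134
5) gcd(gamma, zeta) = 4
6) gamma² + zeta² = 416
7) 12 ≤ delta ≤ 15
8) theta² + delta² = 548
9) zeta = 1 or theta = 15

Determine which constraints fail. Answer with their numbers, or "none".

1) beta = 9, theta = 18; 9 ≤ 18 (want >)  ✗
2) 4 / 2 = 2, so 2 divides 4  ✓
3) zeta = 4, theta = 18; 4 ≤ 18  ✓
4) delta × beta = 15 × 9 = 135, not 134  ✗
5) gcd(20, 4) = 4  ✓
6) gamma² + zeta² = 20² + 4² = 400 + 16 = 416  ✓
7) delta = 15 lies in [12, 15]  ✓
8) theta² + delta² = 18² + 15² = 324 + 225 = 549, not 548  ✗
9) zeta = 4 ≠ 1 and theta = 18 ≠ 15; both disjuncts false  ✗

No — constraints 1, 4, 8, and 9 are not satisfied.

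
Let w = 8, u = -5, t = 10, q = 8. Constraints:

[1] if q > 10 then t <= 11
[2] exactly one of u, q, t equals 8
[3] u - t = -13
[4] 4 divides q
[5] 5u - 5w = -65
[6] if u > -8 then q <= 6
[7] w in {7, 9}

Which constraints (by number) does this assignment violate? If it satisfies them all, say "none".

[1] q = 8, not > 10; antecedent false, conditional vacuously true — holds.
[2] u=-5, q=8, t=10; 1 of them equals 8 — holds.
[3] u - t = -5 - 10 = -15, not -13 — fails.
[4] 8 / 4 = 2, so 4 divides 8 — holds.
[5] 5u - 5w = 5(-5) - 5(8) = -65 — holds.
[6] u = -5 > -8, so we need q ≤ 6; but q = 8 > 6 — fails.
[7] w = 8 is not in {7, 9} — fails.

Constraints 3, 6, and 7 do not hold.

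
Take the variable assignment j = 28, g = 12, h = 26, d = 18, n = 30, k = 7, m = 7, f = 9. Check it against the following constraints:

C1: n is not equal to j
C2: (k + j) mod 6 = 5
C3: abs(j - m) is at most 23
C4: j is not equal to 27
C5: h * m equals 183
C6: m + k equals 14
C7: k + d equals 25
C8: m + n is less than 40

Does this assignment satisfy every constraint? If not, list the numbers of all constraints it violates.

C1: n = 30, j = 28; distinct — holds.
C2: k + j = 35; 35 mod 6 = 5 — holds.
C3: abs(28 - 7) = 21; 21 ≤ 23 — holds.
C4: j = 28, and 28 ≠ 27 — holds.
C5: h * m = 26 * 7 = 182, not 183 — does not hold.
C6: m + k = 7 + 7 = 14 — holds.
C7: k + d = 7 + 18 = 25 — holds.
C8: m + n = 7 + 30 = 37; 37 < 40 — holds.

Constraint 5 is violated.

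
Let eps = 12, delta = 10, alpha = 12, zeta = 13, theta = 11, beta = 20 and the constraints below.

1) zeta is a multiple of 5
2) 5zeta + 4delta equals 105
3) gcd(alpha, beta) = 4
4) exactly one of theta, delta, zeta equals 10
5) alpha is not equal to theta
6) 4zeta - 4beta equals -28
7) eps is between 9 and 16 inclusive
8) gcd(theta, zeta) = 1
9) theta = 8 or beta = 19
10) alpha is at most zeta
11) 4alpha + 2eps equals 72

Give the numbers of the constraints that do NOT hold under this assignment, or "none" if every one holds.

Constraints 1, 9 are violated.

1) 13 = 5*2 + 3, so 5 does not divide 13 — violated.
2) 5zeta + 4delta = 5(13) + 4(10) = 105 — OK.
3) gcd(12, 20) = 4 — OK.
4) theta=11, delta=10, zeta=13; 1 of them equals 10 — OK.
5) alpha = 12, theta = 11; distinct — OK.
6) 4zeta - 4beta = 4(13) - 4(20) = -28 — OK.
7) eps = 12 lies in [9, 16] — OK.
8) gcd(11, 13) = 1 — OK.
9) theta = 11 ≠ 8 and beta = 20 ≠ 19; both disjuncts false — violated.
10) alpha = 12, zeta = 13; 12 ≤ 13 — OK.
11) 4alpha + 2eps = 4(12) + 2(12) = 72 — OK.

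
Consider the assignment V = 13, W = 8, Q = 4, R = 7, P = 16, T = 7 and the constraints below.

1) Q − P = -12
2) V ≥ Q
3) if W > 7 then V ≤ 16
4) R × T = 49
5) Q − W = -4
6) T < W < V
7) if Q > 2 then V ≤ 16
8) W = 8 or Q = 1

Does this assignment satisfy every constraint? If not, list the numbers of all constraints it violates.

1) Q − P = 4 − 16 = -12 — holds.
2) V = 13, Q = 4; 13 ≥ 4 — holds.
3) W = 8 > 7, so we need V ≤ 16; V = 13 ≤ 16 — holds.
4) R × T = 7 × 7 = 49 — holds.
5) Q − W = 4 − 8 = -4 — holds.
6) values 7 < 8 < 13 — holds.
7) Q = 4 > 2, so we need V ≤ 16; V = 13 ≤ 16 — holds.
8) W = 8 = 8 (first disjunct) — holds.

The assignment satisfies every constraint.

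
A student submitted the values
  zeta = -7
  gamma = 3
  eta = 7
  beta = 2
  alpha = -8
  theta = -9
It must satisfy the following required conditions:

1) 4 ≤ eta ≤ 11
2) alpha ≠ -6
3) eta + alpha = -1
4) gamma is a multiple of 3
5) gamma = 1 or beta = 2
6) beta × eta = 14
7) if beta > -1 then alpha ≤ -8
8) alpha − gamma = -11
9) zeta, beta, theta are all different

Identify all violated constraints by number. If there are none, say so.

No violations.

1) eta = 7 lies in [4, 11] — holds.
2) alpha = -8, and -8 ≠ -6 — holds.
3) eta + alpha = 7 + (-8) = -1 — holds.
4) 3 / 3 = 1, so 3 divides 3 — holds.
5) gamma = 3 ≠ 1, but beta = 2 = 2 (second disjunct) — holds.
6) beta × eta = 2 × 7 = 14 — holds.
7) beta = 2 > -1, so we need alpha ≤ -8; alpha = -8 ≤ -8 — holds.
8) alpha − gamma = -8 − 3 = -11 — holds.
9) values -7, 2, -9 are pairwise distinct — holds.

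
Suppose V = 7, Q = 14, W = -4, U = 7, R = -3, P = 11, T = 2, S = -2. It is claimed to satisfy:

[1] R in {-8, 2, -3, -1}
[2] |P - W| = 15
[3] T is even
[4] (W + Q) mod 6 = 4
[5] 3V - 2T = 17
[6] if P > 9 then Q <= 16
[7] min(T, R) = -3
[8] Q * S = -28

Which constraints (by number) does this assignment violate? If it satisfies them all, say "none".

None — every constraint holds.

[1] R = -3 is in {-8, 2, -3, -1}  holds
[2] |11 - (-4)| = 15  holds
[3] T = 2 is even  holds
[4] W + Q = 10; 10 mod 6 = 4  holds
[5] 3V - 2T = 3(7) - 2(2) = 17  holds
[6] P = 11 > 9, so we need Q ≤ 16; Q = 14 ≤ 16  holds
[7] min(2, -3) = -3  holds
[8] Q * S = 14 * (-2) = -28  holds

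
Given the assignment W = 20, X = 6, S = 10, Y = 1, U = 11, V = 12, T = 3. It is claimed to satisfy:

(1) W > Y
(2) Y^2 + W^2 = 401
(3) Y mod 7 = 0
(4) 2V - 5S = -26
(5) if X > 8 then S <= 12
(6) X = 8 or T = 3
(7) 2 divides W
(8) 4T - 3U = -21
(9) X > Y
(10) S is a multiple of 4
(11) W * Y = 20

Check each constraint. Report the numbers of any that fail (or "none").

(1) W = 20, Y = 1; 20 > 1 — satisfied.
(2) Y^2 + W^2 = 1^2 + 20^2 = 1 + 400 = 401 — satisfied.
(3) 1 mod 7 = 1, not 0 — violated.
(4) 2V - 5S = 2(12) - 5(10) = -26 — satisfied.
(5) X = 6, not > 8; antecedent false, conditional vacuously true — satisfied.
(6) X = 6 ≠ 8, but T = 3 = 3 (second disjunct) — satisfied.
(7) 20 / 2 = 10, so 2 divides 20 — satisfied.
(8) 4T - 3U = 4(3) - 3(11) = -21 — satisfied.
(9) X = 6, Y = 1; 6 > 1 — satisfied.
(10) 10 = 4*2 + 2, so 4 does not divide 10 — violated.
(11) W * Y = 20 * 1 = 20 — satisfied.

The assignment fails constraints 3 and 10.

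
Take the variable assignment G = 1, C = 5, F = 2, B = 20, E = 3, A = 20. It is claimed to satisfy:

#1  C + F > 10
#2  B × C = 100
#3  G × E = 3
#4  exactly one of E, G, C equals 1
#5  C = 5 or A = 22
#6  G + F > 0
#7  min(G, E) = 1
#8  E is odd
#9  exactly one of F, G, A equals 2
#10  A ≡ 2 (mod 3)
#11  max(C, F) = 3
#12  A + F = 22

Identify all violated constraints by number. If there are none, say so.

No — constraints 1 and 11 are not satisfied.

#1 C + F = 5 + 2 = 7; 7 ≤ 10, bound 10 not met — fails.
#2 B × C = 20 × 5 = 100 — holds.
#3 G × E = 1 × 3 = 3 — holds.
#4 E=3, G=1, C=5; 1 of them equals 1 — holds.
#5 C = 5 = 5 (first disjunct) — holds.
#6 G + F = 1 + 2 = 3; 3 > 0 — holds.
#7 min(1, 3) = 1 — holds.
#8 E = 3 is odd — holds.
#9 F=2, G=1, A=20; 1 of them equals 2 — holds.
#10 20 mod 3 = 2 — holds.
#11 max(5, 2) = 5, not 3 — fails.
#12 A + F = 20 + 2 = 22 — holds.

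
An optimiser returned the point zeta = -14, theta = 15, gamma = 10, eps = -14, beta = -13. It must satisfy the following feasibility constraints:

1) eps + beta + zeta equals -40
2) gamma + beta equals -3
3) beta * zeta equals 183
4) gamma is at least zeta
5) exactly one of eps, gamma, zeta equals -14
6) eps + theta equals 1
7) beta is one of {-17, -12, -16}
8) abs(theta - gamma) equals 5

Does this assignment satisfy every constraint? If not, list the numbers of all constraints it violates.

Constraints 1, 3, 5, and 7 do not hold.

1) eps + beta + zeta = -14 + (-13) + (-14) = -41, not -40  false
2) gamma + beta = 10 + (-13) = -3  true
3) beta * zeta = -13 * (-14) = 182, not 183  false
4) gamma = 10, zeta = -14; 10 ≥ -14  true
5) eps=-14, gamma=10, zeta=-14; 2 of them equal -14, not exactly one  false
6) eps + theta = -14 + 15 = 1  true
7) beta = -13 is not in {-17, -12, -16}  false
8) abs(15 - 10) = 5  true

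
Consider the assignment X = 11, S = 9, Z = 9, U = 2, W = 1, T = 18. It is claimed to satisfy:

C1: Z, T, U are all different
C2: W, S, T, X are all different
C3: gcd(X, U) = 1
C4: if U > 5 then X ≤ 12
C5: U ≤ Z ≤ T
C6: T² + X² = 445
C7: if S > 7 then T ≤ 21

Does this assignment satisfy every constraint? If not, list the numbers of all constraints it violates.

C1: values 9, 18, 2 are pairwise distinct  ✔
C2: values 1, 9, 18, 11 are pairwise distinct  ✔
C3: gcd(11, 2) = 1  ✔
C4: U = 2, not > 5; antecedent false, conditional vacuously true  ✔
C5: values 2 ≤ 9 ≤ 18  ✔
C6: T² + X² = 18² + 11² = 324 + 121 = 445  ✔
C7: S = 9 > 7, so we need T ≤ 21; T = 18 ≤ 21  ✔

Yes — all constraints hold.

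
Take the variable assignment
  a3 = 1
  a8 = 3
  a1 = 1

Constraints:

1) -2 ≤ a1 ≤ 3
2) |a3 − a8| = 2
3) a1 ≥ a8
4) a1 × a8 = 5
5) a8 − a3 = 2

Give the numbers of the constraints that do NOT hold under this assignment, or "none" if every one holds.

1) a1 = 1 lies in [-2, 3] — satisfied.
2) |1 − 3| = 2 — satisfied.
3) a1 = 1, a8 = 3; 1 < 3 (want ≥) — violated.
4) a1 × a8 = 1 × 3 = 3, not 5 — violated.
5) a8 − a3 = 3 − 1 = 2 — satisfied.

Constraints 3 and 4 do not hold.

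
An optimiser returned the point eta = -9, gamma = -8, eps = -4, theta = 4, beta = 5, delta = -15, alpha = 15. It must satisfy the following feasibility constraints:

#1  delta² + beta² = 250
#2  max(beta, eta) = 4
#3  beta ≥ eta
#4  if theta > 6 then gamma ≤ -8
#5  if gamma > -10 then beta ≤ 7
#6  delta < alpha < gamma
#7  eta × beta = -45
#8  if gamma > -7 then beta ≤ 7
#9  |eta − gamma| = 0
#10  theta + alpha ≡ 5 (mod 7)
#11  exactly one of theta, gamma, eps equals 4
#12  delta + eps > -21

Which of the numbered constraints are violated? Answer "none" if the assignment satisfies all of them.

#1 delta² + beta² = (-15)² + 5² = 225 + 25 = 250 — OK.
#2 max(5, -9) = 5, not 4 — violated.
#3 beta = 5, eta = -9; 5 ≥ -9 — OK.
#4 theta = 4, not > 6; antecedent false, conditional vacuously true — OK.
#5 gamma = -8 > -10, so we need beta ≤ 7; beta = 5 ≤ 7 — OK.
#6 values -15, 15, -8; alpha = 15 is not < gamma = -8 — violated.
#7 eta × beta = -9 × 5 = -45 — OK.
#8 gamma = -8, not > -7; antecedent false, conditional vacuously true — OK.
#9 |-9 − (-8)| = 1, not 0 — violated.
#10 theta + alpha = 19; 19 mod 7 = 5 — OK.
#11 theta=4, gamma=-8, eps=-4; 1 of them equals 4 — OK.
#12 delta + eps = -15 + (-4) = -19; -19 > -21 — OK.

No — constraints 2, 6, and 9 are not satisfied.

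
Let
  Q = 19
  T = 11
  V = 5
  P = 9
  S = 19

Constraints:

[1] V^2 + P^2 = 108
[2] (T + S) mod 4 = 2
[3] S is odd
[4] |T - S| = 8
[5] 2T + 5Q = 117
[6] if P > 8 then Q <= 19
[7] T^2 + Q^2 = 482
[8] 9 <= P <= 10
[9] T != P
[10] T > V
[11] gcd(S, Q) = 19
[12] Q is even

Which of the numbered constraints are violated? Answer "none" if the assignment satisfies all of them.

[1] V^2 + P^2 = 5^2 + 9^2 = 25 + 81 = 106, not 108 — does not hold.
[2] T + S = 30; 30 mod 4 = 2 — holds.
[3] S = 19 is odd — holds.
[4] |11 - 19| = 8 — holds.
[5] 2T + 5Q = 2(11) + 5(19) = 117 — holds.
[6] P = 9 > 8, so we need Q ≤ 19; Q = 19 ≤ 19 — holds.
[7] T^2 + Q^2 = 11^2 + 19^2 = 121 + 361 = 482 — holds.
[8] P = 9 lies in [9, 10] — holds.
[9] T = 11, P = 9; distinct — holds.
[10] T = 11, V = 5; 11 > 5 — holds.
[11] gcd(19, 19) = 19 — holds.
[12] Q = 19 is odd — does not hold.

No — constraints 1, 12 are not satisfied.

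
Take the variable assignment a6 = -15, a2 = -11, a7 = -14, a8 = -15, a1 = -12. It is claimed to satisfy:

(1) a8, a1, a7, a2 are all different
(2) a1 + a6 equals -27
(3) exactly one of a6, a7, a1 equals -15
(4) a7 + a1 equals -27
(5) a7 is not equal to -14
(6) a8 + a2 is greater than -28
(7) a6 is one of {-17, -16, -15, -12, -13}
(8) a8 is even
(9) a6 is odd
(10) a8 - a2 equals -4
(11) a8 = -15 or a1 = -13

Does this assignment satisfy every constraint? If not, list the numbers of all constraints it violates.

(1) values -15, -12, -14, -11 are pairwise distinct — OK.
(2) a1 + a6 = -12 + (-15) = -27 — OK.
(3) a6=-15, a7=-14, a1=-12; 1 of them equals -15 — OK.
(4) a7 + a1 = -14 + (-12) = -26, not -27 — violated.
(5) a7 = -14, but -14 is required to differ — violated.
(6) a8 + a2 = -15 + (-11) = -26; -26 > -28 — OK.
(7) a6 = -15 is in {-17, -16, -15, -12, -13} — OK.
(8) a8 = -15 is odd — violated.
(9) a6 = -15 is odd — OK.
(10) a8 - a2 = -15 - (-11) = -4 — OK.
(11) a8 = -15 = -15 (first disjunct) — OK.

Constraints 4, 5, and 8 are violated.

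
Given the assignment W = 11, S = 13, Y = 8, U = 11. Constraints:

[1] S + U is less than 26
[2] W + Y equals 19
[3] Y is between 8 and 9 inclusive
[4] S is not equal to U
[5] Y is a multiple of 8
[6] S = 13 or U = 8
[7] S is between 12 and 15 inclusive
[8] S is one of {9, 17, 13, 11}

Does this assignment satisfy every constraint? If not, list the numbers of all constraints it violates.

All constraints are satisfied.

[1] S + U = 13 + 11 = 24; 24 < 26  ✔
[2] W + Y = 11 + 8 = 19  ✔
[3] Y = 8 lies in [8, 9]  ✔
[4] S = 13, U = 11; distinct  ✔
[5] 8 / 8 = 1, so 8 divides 8  ✔
[6] S = 13 = 13 (first disjunct)  ✔
[7] S = 13 lies in [12, 15]  ✔
[8] S = 13 is in {9, 17, 13, 11}  ✔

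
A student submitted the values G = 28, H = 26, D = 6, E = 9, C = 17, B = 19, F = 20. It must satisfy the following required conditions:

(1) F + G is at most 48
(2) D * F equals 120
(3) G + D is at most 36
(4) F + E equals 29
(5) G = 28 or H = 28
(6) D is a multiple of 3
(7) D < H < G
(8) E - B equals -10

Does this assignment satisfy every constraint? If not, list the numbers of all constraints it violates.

Yes — all constraints hold.

(1) F + G = 20 + 28 = 48; 48 ≤ 48 — holds.
(2) D * F = 6 * 20 = 120 — holds.
(3) G + D = 28 + 6 = 34; 34 ≤ 36 — holds.
(4) F + E = 20 + 9 = 29 — holds.
(5) G = 28 = 28 (first disjunct) — holds.
(6) 6 / 3 = 2, so 3 divides 6 — holds.
(7) values 6 < 26 < 28 — holds.
(8) E - B = 9 - 19 = -10 — holds.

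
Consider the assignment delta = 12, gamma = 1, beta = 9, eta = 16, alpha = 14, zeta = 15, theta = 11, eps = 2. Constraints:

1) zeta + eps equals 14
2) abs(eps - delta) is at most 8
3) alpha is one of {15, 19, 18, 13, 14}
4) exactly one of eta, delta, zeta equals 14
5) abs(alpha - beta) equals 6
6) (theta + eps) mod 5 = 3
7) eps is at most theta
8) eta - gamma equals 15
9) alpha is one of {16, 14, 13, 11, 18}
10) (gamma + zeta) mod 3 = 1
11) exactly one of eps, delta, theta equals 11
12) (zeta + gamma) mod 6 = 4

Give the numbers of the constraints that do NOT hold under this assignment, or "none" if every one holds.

1) zeta + eps = 15 + 2 = 17, not 14 — violated.
2) abs(2 - 12) = 10; 10 > 8, exceeds bound 8 — violated.
3) alpha = 14 is in {15, 19, 18, 13, 14} — satisfied.
4) eta=16, delta=12, zeta=15; 0 of them equal 14, not exactly one — violated.
5) abs(14 - 9) = 5, not 6 — violated.
6) theta + eps = 13; 13 mod 5 = 3 — satisfied.
7) eps = 2, theta = 11; 2 ≤ 11 — satisfied.
8) eta - gamma = 16 - 1 = 15 — satisfied.
9) alpha = 14 is in {16, 14, 13, 11, 18} — satisfied.
10) gamma + zeta = 16; 16 mod 3 = 1 — satisfied.
11) eps=2, delta=12, theta=11; 1 of them equals 11 — satisfied.
12) zeta + gamma = 16; 16 mod 6 = 4 — satisfied.

No — constraints 1, 2, 4, 5 are not satisfied.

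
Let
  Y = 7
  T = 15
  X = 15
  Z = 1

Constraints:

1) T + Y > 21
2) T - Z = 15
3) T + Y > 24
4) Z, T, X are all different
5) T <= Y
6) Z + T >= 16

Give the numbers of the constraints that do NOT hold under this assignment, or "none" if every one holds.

1) T + Y = 15 + 7 = 22; 22 > 21  ✓
2) T - Z = 15 - 1 = 14, not 15  ✗
3) T + Y = 15 + 7 = 22; 22 ≤ 24, bound 24 not met  ✗
4) T = X = 15, not all different  ✗
5) T = 15, Y = 7; 15 > 7 (want ≤)  ✗
6) Z + T = 1 + 15 = 16; 16 ≥ 16  ✓

Violated: 2, 3, 4, and 5.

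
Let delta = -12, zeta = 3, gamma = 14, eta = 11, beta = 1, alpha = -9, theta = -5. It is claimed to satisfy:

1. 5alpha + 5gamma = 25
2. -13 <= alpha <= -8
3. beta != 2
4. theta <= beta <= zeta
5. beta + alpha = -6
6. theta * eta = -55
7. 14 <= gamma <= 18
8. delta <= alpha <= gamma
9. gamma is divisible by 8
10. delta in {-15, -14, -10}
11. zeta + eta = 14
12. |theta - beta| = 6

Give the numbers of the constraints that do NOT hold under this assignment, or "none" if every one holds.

Constraints 5, 9, and 10 are violated.

1. 5alpha + 5gamma = 5(-9) + 5(14) = 25 — holds.
2. alpha = -9 lies in [-13, -8] — holds.
3. beta = 1, and 1 ≠ 2 — holds.
4. values -5 <= 1 <= 3 — holds.
5. beta + alpha = 1 + (-9) = -8, not -6 — does not hold.
6. theta * eta = -5 * 11 = -55 — holds.
7. gamma = 14 lies in [14, 18] — holds.
8. values -12 <= -9 <= 14 — holds.
9. 14 = 8*1 + 6, so 8 does not divide 14 — does not hold.
10. delta = -12 is not in {-15, -14, -10} — does not hold.
11. zeta + eta = 3 + 11 = 14 — holds.
12. |-5 - 1| = 6 — holds.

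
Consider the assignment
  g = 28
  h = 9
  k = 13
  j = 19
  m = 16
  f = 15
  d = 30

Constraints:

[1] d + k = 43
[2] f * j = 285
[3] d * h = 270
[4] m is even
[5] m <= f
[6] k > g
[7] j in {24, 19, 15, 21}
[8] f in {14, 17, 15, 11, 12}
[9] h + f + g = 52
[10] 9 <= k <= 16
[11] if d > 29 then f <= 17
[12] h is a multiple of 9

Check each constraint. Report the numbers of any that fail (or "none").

Constraints 5, 6 do not hold.

[1] d + k = 30 + 13 = 43 — OK.
[2] f * j = 15 * 19 = 285 — OK.
[3] d * h = 30 * 9 = 270 — OK.
[4] m = 16 is even — OK.
[5] m = 16, f = 15; 16 > 15 (want ≤) — violated.
[6] k = 13, g = 28; 13 ≤ 28 (want >) — violated.
[7] j = 19 is in {24, 19, 15, 21} — OK.
[8] f = 15 is in {14, 17, 15, 11, 12} — OK.
[9] h + f + g = 9 + 15 + 28 = 52 — OK.
[10] k = 13 lies in [9, 16] — OK.
[11] d = 30 > 29, so we need f ≤ 17; f = 15 ≤ 17 — OK.
[12] 9 / 9 = 1, so 9 divides 9 — OK.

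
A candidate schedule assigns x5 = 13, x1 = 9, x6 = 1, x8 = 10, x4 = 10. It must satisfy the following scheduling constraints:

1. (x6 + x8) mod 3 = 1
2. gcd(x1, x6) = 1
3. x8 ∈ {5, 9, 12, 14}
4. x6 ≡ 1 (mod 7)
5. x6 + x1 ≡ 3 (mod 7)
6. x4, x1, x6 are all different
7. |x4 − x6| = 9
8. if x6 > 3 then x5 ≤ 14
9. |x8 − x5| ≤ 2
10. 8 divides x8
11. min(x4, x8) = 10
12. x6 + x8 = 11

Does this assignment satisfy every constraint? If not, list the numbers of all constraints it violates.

1. x6 + x8 = 11; 11 mod 3 = 2, not 1  ✘
2. gcd(9, 1) = 1  ✔
3. x8 = 10 is not in {5, 9, 12, 14}  ✘
4. 1 mod 7 = 1  ✔
5. x6 + x1 = 10; 10 mod 7 = 3  ✔
6. values 10, 9, 1 are pairwise distinct  ✔
7. |10 − 1| = 9  ✔
8. x6 = 1, not > 3; antecedent false, conditional vacuously true  ✔
9. |10 − 13| = 3; 3 > 2, exceeds bound 2  ✘
10. 10 = 8×1 + 2, so 8 does not divide 10  ✘
11. min(10, 10) = 10  ✔
12. x6 + x8 = 1 + 10 = 11  ✔

The assignment fails constraints 1, 3, 9, and 10.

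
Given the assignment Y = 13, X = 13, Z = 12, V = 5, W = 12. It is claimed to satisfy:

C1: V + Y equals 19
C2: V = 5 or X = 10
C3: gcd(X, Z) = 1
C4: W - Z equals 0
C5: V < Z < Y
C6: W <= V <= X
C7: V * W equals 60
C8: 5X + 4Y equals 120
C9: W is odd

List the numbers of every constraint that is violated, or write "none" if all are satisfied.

Constraints 1, 6, 8, and 9 do not hold.

C1: V + Y = 5 + 13 = 18, not 19 — fails.
C2: V = 5 = 5 (first disjunct) — holds.
C3: gcd(13, 12) = 1 — holds.
C4: W - Z = 12 - 12 = 0 — holds.
C5: values 5 < 12 < 13 — holds.
C6: values 12, 5, 13; W = 12 is not <= V = 5 — fails.
C7: V * W = 5 * 12 = 60 — holds.
C8: 5X + 4Y = 5(13) + 4(13) = 117, not 120 — fails.
C9: W = 12 is even — fails.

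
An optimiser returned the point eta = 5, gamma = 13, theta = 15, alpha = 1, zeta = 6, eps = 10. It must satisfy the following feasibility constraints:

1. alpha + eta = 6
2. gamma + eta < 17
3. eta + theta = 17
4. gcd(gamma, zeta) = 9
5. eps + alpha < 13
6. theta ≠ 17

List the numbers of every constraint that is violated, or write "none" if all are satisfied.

No — constraints 2, 3, and 4 are not satisfied.

1. alpha + eta = 1 + 5 = 6 — satisfied.
2. gamma + eta = 13 + 5 = 18; 18 ≥ 17, bound 17 not met — violated.
3. eta + theta = 5 + 15 = 20, not 17 — violated.
4. gcd(13, 6) = 1, not 9 — violated.
5. eps + alpha = 10 + 1 = 11; 11 < 13 — satisfied.
6. theta = 15, and 15 ≠ 17 — satisfied.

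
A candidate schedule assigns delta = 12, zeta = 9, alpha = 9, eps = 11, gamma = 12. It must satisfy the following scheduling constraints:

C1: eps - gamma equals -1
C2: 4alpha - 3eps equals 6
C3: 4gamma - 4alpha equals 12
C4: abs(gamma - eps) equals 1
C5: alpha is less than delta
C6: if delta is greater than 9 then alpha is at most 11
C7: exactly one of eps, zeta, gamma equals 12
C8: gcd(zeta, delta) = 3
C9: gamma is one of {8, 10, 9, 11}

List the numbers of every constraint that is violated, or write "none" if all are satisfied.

C1: eps - gamma = 11 - 12 = -1 — holds.
C2: 4alpha - 3eps = 4(9) - 3(11) = 3, not 6 — fails.
C3: 4gamma - 4alpha = 4(12) - 4(9) = 12 — holds.
C4: abs(12 - 11) = 1 — holds.
C5: alpha = 9, delta = 12; 9 < 12 — holds.
C6: delta = 12 > 9, so we need alpha ≤ 11; alpha = 9 ≤ 11 — holds.
C7: eps=11, zeta=9, gamma=12; 1 of them equals 12 — holds.
C8: gcd(9, 12) = 3 — holds.
C9: gamma = 12 is not in {8, 10, 9, 11} — fails.

Violated: 2 and 9.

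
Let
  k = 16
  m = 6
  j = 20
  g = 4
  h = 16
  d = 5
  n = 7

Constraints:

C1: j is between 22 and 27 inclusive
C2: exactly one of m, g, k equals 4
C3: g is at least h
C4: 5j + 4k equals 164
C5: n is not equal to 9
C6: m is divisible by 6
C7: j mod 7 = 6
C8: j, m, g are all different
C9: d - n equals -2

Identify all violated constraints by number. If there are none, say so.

Constraints 1 and 3 do not hold.

C1: j = 20 is outside [22, 27]  false
C2: m=6, g=4, k=16; 1 of them equals 4  true
C3: g = 4, h = 16; 4 < 16 (want ≥)  false
C4: 5j + 4k = 5(20) + 4(16) = 164  true
C5: n = 7, and 7 ≠ 9  true
C6: 6 / 6 = 1, so 6 divides 6  true
C7: 20 mod 7 = 6  true
C8: values 20, 6, 4 are pairwise distinct  true
C9: d - n = 5 - 7 = -2  true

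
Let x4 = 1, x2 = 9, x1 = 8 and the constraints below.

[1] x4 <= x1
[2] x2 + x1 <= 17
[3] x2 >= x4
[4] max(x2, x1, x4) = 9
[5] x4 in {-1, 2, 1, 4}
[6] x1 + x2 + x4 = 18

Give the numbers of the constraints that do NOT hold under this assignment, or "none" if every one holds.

None — every constraint holds.

[1] x4 = 1, x1 = 8; 1 ≤ 8  OK
[2] x2 + x1 = 9 + 8 = 17; 17 ≤ 17  OK
[3] x2 = 9, x4 = 1; 9 ≥ 1  OK
[4] max(9, 8, 1) = 9  OK
[5] x4 = 1 is in {-1, 2, 1, 4}  OK
[6] x1 + x2 + x4 = 8 + 9 + 1 = 18  OK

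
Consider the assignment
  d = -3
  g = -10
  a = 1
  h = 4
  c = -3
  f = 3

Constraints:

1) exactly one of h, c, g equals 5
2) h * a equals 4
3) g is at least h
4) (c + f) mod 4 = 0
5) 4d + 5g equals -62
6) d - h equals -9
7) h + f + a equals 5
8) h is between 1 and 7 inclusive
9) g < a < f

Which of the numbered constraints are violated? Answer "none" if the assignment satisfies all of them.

1) h=4, c=-3, g=-10; 0 of them equal 5, not exactly one  fails
2) h * a = 4 * 1 = 4  holds
3) g = -10, h = 4; -10 < 4 (want ≥)  fails
4) c + f = 0; 0 mod 4 = 0  holds
5) 4d + 5g = 4(-3) + 5(-10) = -62  holds
6) d - h = -3 - 4 = -7, not -9  fails
7) h + f + a = 4 + 3 + 1 = 8, not 5  fails
8) h = 4 lies in [1, 7]  holds
9) values -10 < 1 < 3  holds

Constraints 1, 3, 6, and 7 are violated.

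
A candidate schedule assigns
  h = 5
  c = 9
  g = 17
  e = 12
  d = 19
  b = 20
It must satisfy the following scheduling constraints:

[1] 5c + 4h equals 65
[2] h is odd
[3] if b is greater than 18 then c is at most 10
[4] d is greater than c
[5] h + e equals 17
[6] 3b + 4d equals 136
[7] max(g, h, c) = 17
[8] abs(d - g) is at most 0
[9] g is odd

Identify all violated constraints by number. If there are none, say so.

Constraint 8 does not hold.

[1] 5c + 4h = 5(9) + 4(5) = 65 — holds.
[2] h = 5 is odd — holds.
[3] b = 20 > 18, so we need c ≤ 10; c = 9 ≤ 10 — holds.
[4] d = 19, c = 9; 19 > 9 — holds.
[5] h + e = 5 + 12 = 17 — holds.
[6] 3b + 4d = 3(20) + 4(19) = 136 — holds.
[7] max(17, 5, 9) = 17 — holds.
[8] abs(19 - 17) = 2; 2 > 0, exceeds bound 0 — fails.
[9] g = 17 is odd — holds.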